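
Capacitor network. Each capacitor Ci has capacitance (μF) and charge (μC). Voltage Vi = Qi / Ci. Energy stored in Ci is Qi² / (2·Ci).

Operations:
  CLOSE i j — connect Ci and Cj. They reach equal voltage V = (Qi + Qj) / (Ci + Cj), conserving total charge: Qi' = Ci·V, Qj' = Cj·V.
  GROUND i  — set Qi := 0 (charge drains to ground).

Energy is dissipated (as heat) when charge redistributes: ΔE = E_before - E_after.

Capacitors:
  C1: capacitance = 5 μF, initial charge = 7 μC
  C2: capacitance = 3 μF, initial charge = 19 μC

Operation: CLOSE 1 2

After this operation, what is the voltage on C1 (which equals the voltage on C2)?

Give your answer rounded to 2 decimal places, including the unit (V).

Initial: C1(5μF, Q=7μC, V=1.40V), C2(3μF, Q=19μC, V=6.33V)
Op 1: CLOSE 1-2: Q_total=26.00, C_total=8.00, V=3.25; Q1=16.25, Q2=9.75; dissipated=22.817

Answer: 3.25 V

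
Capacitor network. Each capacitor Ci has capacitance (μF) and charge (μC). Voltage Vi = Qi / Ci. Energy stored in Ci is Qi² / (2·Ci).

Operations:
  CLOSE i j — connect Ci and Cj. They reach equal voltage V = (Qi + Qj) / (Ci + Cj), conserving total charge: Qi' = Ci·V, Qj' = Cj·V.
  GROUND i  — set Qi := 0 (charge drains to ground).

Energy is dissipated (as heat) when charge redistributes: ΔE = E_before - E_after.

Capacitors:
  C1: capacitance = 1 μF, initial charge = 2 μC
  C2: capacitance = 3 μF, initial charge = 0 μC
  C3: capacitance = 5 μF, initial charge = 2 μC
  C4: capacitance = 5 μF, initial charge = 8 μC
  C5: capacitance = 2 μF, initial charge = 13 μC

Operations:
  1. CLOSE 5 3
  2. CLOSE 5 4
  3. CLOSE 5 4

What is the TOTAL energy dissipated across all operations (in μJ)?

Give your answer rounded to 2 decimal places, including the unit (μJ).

Answer: 26.79 μJ

Derivation:
Initial: C1(1μF, Q=2μC, V=2.00V), C2(3μF, Q=0μC, V=0.00V), C3(5μF, Q=2μC, V=0.40V), C4(5μF, Q=8μC, V=1.60V), C5(2μF, Q=13μC, V=6.50V)
Op 1: CLOSE 5-3: Q_total=15.00, C_total=7.00, V=2.14; Q5=4.29, Q3=10.71; dissipated=26.579
Op 2: CLOSE 5-4: Q_total=12.29, C_total=7.00, V=1.76; Q5=3.51, Q4=8.78; dissipated=0.210
Op 3: CLOSE 5-4: Q_total=12.29, C_total=7.00, V=1.76; Q5=3.51, Q4=8.78; dissipated=0.000
Total dissipated: 26.789 μJ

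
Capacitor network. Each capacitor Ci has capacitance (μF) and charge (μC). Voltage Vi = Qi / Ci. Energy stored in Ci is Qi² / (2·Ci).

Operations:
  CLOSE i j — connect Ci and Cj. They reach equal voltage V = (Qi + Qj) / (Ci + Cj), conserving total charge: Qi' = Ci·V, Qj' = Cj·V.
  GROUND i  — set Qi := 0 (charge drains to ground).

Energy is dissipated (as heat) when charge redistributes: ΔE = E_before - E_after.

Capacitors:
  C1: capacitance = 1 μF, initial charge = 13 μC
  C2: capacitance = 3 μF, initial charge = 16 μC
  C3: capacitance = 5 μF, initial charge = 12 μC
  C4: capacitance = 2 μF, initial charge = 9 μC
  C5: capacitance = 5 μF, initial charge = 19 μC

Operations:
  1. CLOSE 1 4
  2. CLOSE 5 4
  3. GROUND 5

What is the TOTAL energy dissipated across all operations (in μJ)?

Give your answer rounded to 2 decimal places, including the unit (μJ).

Initial: C1(1μF, Q=13μC, V=13.00V), C2(3μF, Q=16μC, V=5.33V), C3(5μF, Q=12μC, V=2.40V), C4(2μF, Q=9μC, V=4.50V), C5(5μF, Q=19μC, V=3.80V)
Op 1: CLOSE 1-4: Q_total=22.00, C_total=3.00, V=7.33; Q1=7.33, Q4=14.67; dissipated=24.083
Op 2: CLOSE 5-4: Q_total=33.67, C_total=7.00, V=4.81; Q5=24.05, Q4=9.62; dissipated=8.917
Op 3: GROUND 5: Q5=0; energy lost=57.829
Total dissipated: 90.830 μJ

Answer: 90.83 μJ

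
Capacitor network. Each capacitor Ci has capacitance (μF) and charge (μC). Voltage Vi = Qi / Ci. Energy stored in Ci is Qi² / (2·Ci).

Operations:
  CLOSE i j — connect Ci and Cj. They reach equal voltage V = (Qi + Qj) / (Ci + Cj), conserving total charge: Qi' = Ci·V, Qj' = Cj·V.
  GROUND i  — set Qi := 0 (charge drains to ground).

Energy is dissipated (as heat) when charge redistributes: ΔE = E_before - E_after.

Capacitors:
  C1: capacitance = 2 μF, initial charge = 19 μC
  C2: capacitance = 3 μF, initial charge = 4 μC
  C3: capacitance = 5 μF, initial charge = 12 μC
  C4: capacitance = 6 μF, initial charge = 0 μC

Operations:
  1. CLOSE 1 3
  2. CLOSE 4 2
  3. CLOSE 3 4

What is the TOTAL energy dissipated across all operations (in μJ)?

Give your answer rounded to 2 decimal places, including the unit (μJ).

Initial: C1(2μF, Q=19μC, V=9.50V), C2(3μF, Q=4μC, V=1.33V), C3(5μF, Q=12μC, V=2.40V), C4(6μF, Q=0μC, V=0.00V)
Op 1: CLOSE 1-3: Q_total=31.00, C_total=7.00, V=4.43; Q1=8.86, Q3=22.14; dissipated=36.007
Op 2: CLOSE 4-2: Q_total=4.00, C_total=9.00, V=0.44; Q4=2.67, Q2=1.33; dissipated=1.778
Op 3: CLOSE 3-4: Q_total=24.81, C_total=11.00, V=2.26; Q3=11.28, Q4=13.53; dissipated=21.645
Total dissipated: 59.430 μJ

Answer: 59.43 μJ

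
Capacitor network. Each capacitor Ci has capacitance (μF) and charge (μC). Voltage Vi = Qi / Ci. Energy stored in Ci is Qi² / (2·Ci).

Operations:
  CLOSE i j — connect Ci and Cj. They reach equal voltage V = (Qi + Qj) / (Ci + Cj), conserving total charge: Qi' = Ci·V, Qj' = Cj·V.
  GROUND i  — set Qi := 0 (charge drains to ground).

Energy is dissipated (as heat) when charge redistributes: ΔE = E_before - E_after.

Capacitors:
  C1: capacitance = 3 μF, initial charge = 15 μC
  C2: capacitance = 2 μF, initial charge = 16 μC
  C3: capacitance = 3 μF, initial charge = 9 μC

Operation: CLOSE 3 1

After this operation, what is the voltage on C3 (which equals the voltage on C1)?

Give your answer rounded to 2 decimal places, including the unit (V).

Answer: 4.00 V

Derivation:
Initial: C1(3μF, Q=15μC, V=5.00V), C2(2μF, Q=16μC, V=8.00V), C3(3μF, Q=9μC, V=3.00V)
Op 1: CLOSE 3-1: Q_total=24.00, C_total=6.00, V=4.00; Q3=12.00, Q1=12.00; dissipated=3.000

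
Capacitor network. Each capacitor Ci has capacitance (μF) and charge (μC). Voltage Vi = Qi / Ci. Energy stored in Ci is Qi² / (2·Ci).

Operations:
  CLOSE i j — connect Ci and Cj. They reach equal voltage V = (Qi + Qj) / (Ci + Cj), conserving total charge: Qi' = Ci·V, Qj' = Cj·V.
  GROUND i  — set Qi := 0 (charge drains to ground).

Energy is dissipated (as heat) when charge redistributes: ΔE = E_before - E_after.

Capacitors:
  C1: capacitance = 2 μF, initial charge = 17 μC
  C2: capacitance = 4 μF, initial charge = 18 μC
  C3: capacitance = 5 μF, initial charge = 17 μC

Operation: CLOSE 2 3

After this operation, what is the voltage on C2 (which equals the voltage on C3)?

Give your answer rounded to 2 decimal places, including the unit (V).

Answer: 3.89 V

Derivation:
Initial: C1(2μF, Q=17μC, V=8.50V), C2(4μF, Q=18μC, V=4.50V), C3(5μF, Q=17μC, V=3.40V)
Op 1: CLOSE 2-3: Q_total=35.00, C_total=9.00, V=3.89; Q2=15.56, Q3=19.44; dissipated=1.344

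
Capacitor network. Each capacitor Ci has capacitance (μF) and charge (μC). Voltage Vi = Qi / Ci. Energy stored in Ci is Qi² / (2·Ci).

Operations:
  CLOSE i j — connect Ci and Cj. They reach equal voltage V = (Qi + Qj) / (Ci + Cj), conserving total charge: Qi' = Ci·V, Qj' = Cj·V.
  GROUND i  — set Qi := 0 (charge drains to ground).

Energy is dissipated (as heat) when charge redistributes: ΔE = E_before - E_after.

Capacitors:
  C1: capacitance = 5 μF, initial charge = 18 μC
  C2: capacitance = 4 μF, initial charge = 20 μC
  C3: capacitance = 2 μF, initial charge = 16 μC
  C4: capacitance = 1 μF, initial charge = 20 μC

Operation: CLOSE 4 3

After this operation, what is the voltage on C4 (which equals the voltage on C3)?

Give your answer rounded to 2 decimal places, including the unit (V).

Answer: 12.00 V

Derivation:
Initial: C1(5μF, Q=18μC, V=3.60V), C2(4μF, Q=20μC, V=5.00V), C3(2μF, Q=16μC, V=8.00V), C4(1μF, Q=20μC, V=20.00V)
Op 1: CLOSE 4-3: Q_total=36.00, C_total=3.00, V=12.00; Q4=12.00, Q3=24.00; dissipated=48.000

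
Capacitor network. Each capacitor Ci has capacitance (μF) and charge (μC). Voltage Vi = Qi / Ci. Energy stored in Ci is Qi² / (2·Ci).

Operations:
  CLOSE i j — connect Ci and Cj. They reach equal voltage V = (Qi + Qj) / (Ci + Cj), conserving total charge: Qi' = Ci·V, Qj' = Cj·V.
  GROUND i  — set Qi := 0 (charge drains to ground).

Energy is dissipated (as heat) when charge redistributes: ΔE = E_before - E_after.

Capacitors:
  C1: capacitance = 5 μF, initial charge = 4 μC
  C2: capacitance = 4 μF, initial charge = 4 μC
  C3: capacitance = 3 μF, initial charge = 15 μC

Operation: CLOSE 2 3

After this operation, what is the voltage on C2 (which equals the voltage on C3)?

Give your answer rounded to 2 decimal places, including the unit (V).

Answer: 2.71 V

Derivation:
Initial: C1(5μF, Q=4μC, V=0.80V), C2(4μF, Q=4μC, V=1.00V), C3(3μF, Q=15μC, V=5.00V)
Op 1: CLOSE 2-3: Q_total=19.00, C_total=7.00, V=2.71; Q2=10.86, Q3=8.14; dissipated=13.714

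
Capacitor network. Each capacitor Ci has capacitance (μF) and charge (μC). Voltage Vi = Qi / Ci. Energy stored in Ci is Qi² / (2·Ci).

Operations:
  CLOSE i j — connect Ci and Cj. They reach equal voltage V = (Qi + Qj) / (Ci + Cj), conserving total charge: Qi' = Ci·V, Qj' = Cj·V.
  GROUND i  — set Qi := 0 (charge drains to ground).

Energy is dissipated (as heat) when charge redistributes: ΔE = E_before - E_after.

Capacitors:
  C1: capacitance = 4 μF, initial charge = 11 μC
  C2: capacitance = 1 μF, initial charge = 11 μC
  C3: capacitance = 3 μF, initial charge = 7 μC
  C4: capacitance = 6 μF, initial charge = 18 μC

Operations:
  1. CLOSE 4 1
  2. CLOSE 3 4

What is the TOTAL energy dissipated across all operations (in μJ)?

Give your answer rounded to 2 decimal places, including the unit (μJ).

Initial: C1(4μF, Q=11μC, V=2.75V), C2(1μF, Q=11μC, V=11.00V), C3(3μF, Q=7μC, V=2.33V), C4(6μF, Q=18μC, V=3.00V)
Op 1: CLOSE 4-1: Q_total=29.00, C_total=10.00, V=2.90; Q4=17.40, Q1=11.60; dissipated=0.075
Op 2: CLOSE 3-4: Q_total=24.40, C_total=9.00, V=2.71; Q3=8.13, Q4=16.27; dissipated=0.321
Total dissipated: 0.396 μJ

Answer: 0.40 μJ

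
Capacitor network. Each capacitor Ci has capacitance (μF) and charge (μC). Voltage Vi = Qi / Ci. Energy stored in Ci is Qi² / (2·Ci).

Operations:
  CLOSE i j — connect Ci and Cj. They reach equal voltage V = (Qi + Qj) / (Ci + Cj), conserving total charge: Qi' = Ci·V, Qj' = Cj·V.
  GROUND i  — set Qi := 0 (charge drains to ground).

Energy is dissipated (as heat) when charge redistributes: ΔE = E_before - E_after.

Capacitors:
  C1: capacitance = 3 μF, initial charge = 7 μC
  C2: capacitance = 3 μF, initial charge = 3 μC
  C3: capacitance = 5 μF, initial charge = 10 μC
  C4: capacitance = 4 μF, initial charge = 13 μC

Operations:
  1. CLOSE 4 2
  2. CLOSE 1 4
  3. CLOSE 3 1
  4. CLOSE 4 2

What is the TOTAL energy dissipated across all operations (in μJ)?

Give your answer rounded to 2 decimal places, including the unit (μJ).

Initial: C1(3μF, Q=7μC, V=2.33V), C2(3μF, Q=3μC, V=1.00V), C3(5μF, Q=10μC, V=2.00V), C4(4μF, Q=13μC, V=3.25V)
Op 1: CLOSE 4-2: Q_total=16.00, C_total=7.00, V=2.29; Q4=9.14, Q2=6.86; dissipated=4.339
Op 2: CLOSE 1-4: Q_total=16.14, C_total=7.00, V=2.31; Q1=6.92, Q4=9.22; dissipated=0.002
Op 3: CLOSE 3-1: Q_total=16.92, C_total=8.00, V=2.11; Q3=10.57, Q1=6.34; dissipated=0.088
Op 4: CLOSE 4-2: Q_total=16.08, C_total=7.00, V=2.30; Q4=9.19, Q2=6.89; dissipated=0.000
Total dissipated: 4.429 μJ

Answer: 4.43 μJ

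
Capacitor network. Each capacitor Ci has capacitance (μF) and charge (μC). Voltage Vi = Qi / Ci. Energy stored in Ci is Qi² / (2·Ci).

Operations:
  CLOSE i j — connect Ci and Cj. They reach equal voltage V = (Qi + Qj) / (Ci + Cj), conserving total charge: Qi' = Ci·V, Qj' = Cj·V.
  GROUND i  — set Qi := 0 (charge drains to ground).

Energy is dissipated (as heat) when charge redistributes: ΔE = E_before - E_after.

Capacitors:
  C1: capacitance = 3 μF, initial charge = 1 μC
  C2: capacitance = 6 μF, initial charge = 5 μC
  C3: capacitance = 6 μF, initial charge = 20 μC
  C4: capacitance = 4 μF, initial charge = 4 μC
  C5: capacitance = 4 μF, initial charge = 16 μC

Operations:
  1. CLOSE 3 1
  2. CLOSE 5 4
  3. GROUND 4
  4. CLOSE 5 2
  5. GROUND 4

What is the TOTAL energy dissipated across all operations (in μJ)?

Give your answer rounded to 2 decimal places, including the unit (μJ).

Answer: 33.83 μJ

Derivation:
Initial: C1(3μF, Q=1μC, V=0.33V), C2(6μF, Q=5μC, V=0.83V), C3(6μF, Q=20μC, V=3.33V), C4(4μF, Q=4μC, V=1.00V), C5(4μF, Q=16μC, V=4.00V)
Op 1: CLOSE 3-1: Q_total=21.00, C_total=9.00, V=2.33; Q3=14.00, Q1=7.00; dissipated=9.000
Op 2: CLOSE 5-4: Q_total=20.00, C_total=8.00, V=2.50; Q5=10.00, Q4=10.00; dissipated=9.000
Op 3: GROUND 4: Q4=0; energy lost=12.500
Op 4: CLOSE 5-2: Q_total=15.00, C_total=10.00, V=1.50; Q5=6.00, Q2=9.00; dissipated=3.333
Op 5: GROUND 4: Q4=0; energy lost=0.000
Total dissipated: 33.833 μJ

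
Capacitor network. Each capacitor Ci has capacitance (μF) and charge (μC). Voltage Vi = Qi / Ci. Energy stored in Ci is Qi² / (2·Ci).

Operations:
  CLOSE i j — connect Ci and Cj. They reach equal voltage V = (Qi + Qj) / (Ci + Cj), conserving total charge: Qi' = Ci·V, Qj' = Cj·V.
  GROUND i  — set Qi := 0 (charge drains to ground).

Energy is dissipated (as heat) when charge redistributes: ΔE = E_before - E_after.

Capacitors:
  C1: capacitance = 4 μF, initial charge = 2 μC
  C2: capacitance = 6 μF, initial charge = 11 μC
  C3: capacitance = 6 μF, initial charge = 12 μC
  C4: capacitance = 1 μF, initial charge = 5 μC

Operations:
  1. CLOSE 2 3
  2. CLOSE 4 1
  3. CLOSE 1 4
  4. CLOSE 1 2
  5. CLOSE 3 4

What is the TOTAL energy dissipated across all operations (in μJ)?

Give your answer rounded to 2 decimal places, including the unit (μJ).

Answer: 8.58 μJ

Derivation:
Initial: C1(4μF, Q=2μC, V=0.50V), C2(6μF, Q=11μC, V=1.83V), C3(6μF, Q=12μC, V=2.00V), C4(1μF, Q=5μC, V=5.00V)
Op 1: CLOSE 2-3: Q_total=23.00, C_total=12.00, V=1.92; Q2=11.50, Q3=11.50; dissipated=0.042
Op 2: CLOSE 4-1: Q_total=7.00, C_total=5.00, V=1.40; Q4=1.40, Q1=5.60; dissipated=8.100
Op 3: CLOSE 1-4: Q_total=7.00, C_total=5.00, V=1.40; Q1=5.60, Q4=1.40; dissipated=0.000
Op 4: CLOSE 1-2: Q_total=17.10, C_total=10.00, V=1.71; Q1=6.84, Q2=10.26; dissipated=0.320
Op 5: CLOSE 3-4: Q_total=12.90, C_total=7.00, V=1.84; Q3=11.06, Q4=1.84; dissipated=0.114
Total dissipated: 8.576 μJ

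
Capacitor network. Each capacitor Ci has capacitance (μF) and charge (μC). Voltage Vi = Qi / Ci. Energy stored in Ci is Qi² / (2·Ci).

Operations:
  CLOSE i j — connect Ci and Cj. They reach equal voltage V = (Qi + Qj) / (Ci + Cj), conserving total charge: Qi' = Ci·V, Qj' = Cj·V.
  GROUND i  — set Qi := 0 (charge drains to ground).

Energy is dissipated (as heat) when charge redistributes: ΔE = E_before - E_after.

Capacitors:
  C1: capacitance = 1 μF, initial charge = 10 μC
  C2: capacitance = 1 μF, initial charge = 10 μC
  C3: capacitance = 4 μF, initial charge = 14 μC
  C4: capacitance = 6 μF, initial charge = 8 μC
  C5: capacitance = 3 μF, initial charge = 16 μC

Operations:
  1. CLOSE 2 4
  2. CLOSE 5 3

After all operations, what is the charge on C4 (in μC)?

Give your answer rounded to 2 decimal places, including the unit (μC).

Initial: C1(1μF, Q=10μC, V=10.00V), C2(1μF, Q=10μC, V=10.00V), C3(4μF, Q=14μC, V=3.50V), C4(6μF, Q=8μC, V=1.33V), C5(3μF, Q=16μC, V=5.33V)
Op 1: CLOSE 2-4: Q_total=18.00, C_total=7.00, V=2.57; Q2=2.57, Q4=15.43; dissipated=32.190
Op 2: CLOSE 5-3: Q_total=30.00, C_total=7.00, V=4.29; Q5=12.86, Q3=17.14; dissipated=2.881
Final charges: Q1=10.00, Q2=2.57, Q3=17.14, Q4=15.43, Q5=12.86

Answer: 15.43 μC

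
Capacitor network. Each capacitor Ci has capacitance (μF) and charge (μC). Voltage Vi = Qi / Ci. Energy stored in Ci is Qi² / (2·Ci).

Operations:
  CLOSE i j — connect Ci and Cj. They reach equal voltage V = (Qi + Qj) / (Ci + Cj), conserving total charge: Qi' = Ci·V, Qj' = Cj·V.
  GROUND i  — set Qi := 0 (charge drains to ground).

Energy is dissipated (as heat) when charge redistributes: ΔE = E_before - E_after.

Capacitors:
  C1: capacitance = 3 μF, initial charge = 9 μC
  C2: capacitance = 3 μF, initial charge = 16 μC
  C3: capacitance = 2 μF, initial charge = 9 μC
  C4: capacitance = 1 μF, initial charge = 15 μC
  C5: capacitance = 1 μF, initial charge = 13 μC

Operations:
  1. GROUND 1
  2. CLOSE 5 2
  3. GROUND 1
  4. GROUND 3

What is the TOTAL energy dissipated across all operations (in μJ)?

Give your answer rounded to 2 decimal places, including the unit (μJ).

Answer: 55.79 μJ

Derivation:
Initial: C1(3μF, Q=9μC, V=3.00V), C2(3μF, Q=16μC, V=5.33V), C3(2μF, Q=9μC, V=4.50V), C4(1μF, Q=15μC, V=15.00V), C5(1μF, Q=13μC, V=13.00V)
Op 1: GROUND 1: Q1=0; energy lost=13.500
Op 2: CLOSE 5-2: Q_total=29.00, C_total=4.00, V=7.25; Q5=7.25, Q2=21.75; dissipated=22.042
Op 3: GROUND 1: Q1=0; energy lost=0.000
Op 4: GROUND 3: Q3=0; energy lost=20.250
Total dissipated: 55.792 μJ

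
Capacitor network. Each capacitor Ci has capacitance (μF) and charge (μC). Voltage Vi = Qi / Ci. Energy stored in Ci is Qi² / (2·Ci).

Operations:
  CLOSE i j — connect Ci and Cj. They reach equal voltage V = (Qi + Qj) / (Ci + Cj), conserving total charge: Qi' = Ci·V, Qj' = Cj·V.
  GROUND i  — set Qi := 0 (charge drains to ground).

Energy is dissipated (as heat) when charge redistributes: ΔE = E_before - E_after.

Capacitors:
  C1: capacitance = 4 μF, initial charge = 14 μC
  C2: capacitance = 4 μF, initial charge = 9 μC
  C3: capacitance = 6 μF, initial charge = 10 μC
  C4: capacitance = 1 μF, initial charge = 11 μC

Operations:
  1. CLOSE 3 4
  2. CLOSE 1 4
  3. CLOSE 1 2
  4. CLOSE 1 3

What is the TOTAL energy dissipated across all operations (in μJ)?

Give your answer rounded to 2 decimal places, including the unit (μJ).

Initial: C1(4μF, Q=14μC, V=3.50V), C2(4μF, Q=9μC, V=2.25V), C3(6μF, Q=10μC, V=1.67V), C4(1μF, Q=11μC, V=11.00V)
Op 1: CLOSE 3-4: Q_total=21.00, C_total=7.00, V=3.00; Q3=18.00, Q4=3.00; dissipated=37.333
Op 2: CLOSE 1-4: Q_total=17.00, C_total=5.00, V=3.40; Q1=13.60, Q4=3.40; dissipated=0.100
Op 3: CLOSE 1-2: Q_total=22.60, C_total=8.00, V=2.83; Q1=11.30, Q2=11.30; dissipated=1.323
Op 4: CLOSE 1-3: Q_total=29.30, C_total=10.00, V=2.93; Q1=11.72, Q3=17.58; dissipated=0.037
Total dissipated: 38.793 μJ

Answer: 38.79 μJ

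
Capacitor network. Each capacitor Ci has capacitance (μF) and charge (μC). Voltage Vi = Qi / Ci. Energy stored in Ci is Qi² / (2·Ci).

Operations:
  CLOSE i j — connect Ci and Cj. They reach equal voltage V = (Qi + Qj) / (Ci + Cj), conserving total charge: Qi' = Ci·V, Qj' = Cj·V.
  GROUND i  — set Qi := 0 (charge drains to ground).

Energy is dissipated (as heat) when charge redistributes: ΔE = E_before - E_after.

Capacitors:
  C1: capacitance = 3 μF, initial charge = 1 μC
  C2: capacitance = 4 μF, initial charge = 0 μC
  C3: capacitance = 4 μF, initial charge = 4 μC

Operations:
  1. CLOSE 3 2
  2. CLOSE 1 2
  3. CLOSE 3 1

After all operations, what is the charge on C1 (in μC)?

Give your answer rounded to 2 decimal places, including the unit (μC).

Initial: C1(3μF, Q=1μC, V=0.33V), C2(4μF, Q=0μC, V=0.00V), C3(4μF, Q=4μC, V=1.00V)
Op 1: CLOSE 3-2: Q_total=4.00, C_total=8.00, V=0.50; Q3=2.00, Q2=2.00; dissipated=1.000
Op 2: CLOSE 1-2: Q_total=3.00, C_total=7.00, V=0.43; Q1=1.29, Q2=1.71; dissipated=0.024
Op 3: CLOSE 3-1: Q_total=3.29, C_total=7.00, V=0.47; Q3=1.88, Q1=1.41; dissipated=0.004
Final charges: Q1=1.41, Q2=1.71, Q3=1.88

Answer: 1.41 μC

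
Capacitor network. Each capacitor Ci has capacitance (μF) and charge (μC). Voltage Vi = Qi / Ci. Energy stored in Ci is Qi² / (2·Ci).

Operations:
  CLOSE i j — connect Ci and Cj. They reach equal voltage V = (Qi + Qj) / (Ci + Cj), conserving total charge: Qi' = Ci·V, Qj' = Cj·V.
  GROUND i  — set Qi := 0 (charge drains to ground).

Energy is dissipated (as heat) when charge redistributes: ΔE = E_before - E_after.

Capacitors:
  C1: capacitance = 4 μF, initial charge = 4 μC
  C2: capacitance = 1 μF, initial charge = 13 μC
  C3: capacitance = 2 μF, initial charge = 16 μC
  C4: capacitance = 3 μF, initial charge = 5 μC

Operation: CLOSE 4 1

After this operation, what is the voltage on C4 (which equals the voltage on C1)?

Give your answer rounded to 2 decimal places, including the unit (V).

Initial: C1(4μF, Q=4μC, V=1.00V), C2(1μF, Q=13μC, V=13.00V), C3(2μF, Q=16μC, V=8.00V), C4(3μF, Q=5μC, V=1.67V)
Op 1: CLOSE 4-1: Q_total=9.00, C_total=7.00, V=1.29; Q4=3.86, Q1=5.14; dissipated=0.381

Answer: 1.29 V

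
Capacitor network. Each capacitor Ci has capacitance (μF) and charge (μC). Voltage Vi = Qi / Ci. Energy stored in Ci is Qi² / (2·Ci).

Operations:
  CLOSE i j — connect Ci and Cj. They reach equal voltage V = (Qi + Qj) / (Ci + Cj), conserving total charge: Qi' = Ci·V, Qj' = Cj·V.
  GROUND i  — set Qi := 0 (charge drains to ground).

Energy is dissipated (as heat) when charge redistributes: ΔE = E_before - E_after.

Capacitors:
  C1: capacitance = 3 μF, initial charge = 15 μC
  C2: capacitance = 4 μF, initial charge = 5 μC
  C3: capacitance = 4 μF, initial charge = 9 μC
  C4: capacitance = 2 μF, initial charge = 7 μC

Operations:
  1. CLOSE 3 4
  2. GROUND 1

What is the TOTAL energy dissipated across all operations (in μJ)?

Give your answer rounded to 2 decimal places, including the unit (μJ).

Initial: C1(3μF, Q=15μC, V=5.00V), C2(4μF, Q=5μC, V=1.25V), C3(4μF, Q=9μC, V=2.25V), C4(2μF, Q=7μC, V=3.50V)
Op 1: CLOSE 3-4: Q_total=16.00, C_total=6.00, V=2.67; Q3=10.67, Q4=5.33; dissipated=1.042
Op 2: GROUND 1: Q1=0; energy lost=37.500
Total dissipated: 38.542 μJ

Answer: 38.54 μJ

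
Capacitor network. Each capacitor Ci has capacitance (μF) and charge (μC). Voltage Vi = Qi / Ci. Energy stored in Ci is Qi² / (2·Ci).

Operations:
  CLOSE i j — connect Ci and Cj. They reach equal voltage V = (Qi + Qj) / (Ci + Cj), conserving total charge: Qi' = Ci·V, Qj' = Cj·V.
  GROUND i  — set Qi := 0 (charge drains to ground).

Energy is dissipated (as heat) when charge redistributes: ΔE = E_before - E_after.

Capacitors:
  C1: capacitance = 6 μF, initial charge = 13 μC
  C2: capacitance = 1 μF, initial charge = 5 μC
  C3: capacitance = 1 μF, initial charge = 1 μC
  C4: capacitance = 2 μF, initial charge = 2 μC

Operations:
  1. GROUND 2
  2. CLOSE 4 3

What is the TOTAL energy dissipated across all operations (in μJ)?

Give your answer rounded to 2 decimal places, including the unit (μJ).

Initial: C1(6μF, Q=13μC, V=2.17V), C2(1μF, Q=5μC, V=5.00V), C3(1μF, Q=1μC, V=1.00V), C4(2μF, Q=2μC, V=1.00V)
Op 1: GROUND 2: Q2=0; energy lost=12.500
Op 2: CLOSE 4-3: Q_total=3.00, C_total=3.00, V=1.00; Q4=2.00, Q3=1.00; dissipated=0.000
Total dissipated: 12.500 μJ

Answer: 12.50 μJ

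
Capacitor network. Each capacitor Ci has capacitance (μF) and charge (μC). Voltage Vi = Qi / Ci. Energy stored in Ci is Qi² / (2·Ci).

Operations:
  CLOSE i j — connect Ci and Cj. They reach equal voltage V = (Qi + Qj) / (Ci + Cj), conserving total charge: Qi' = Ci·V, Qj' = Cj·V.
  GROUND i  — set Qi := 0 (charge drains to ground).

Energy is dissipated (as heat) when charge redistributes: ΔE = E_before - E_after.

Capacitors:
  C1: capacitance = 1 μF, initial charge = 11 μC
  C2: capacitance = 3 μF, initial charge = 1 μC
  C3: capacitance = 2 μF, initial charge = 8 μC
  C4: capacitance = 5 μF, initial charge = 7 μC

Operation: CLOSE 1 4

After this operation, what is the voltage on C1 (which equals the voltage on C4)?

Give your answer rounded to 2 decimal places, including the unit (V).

Initial: C1(1μF, Q=11μC, V=11.00V), C2(3μF, Q=1μC, V=0.33V), C3(2μF, Q=8μC, V=4.00V), C4(5μF, Q=7μC, V=1.40V)
Op 1: CLOSE 1-4: Q_total=18.00, C_total=6.00, V=3.00; Q1=3.00, Q4=15.00; dissipated=38.400

Answer: 3.00 V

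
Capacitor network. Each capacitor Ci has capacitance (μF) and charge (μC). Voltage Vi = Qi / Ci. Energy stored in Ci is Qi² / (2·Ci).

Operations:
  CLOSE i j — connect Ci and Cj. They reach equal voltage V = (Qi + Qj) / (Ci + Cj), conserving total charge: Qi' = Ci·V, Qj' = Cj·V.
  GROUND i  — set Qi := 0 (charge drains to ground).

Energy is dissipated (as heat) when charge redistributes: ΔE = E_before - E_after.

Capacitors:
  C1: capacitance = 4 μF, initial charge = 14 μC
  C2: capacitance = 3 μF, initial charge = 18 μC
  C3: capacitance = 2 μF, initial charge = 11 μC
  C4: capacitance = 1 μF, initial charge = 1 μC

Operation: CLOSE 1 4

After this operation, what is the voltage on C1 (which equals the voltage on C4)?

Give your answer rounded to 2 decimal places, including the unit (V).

Initial: C1(4μF, Q=14μC, V=3.50V), C2(3μF, Q=18μC, V=6.00V), C3(2μF, Q=11μC, V=5.50V), C4(1μF, Q=1μC, V=1.00V)
Op 1: CLOSE 1-4: Q_total=15.00, C_total=5.00, V=3.00; Q1=12.00, Q4=3.00; dissipated=2.500

Answer: 3.00 V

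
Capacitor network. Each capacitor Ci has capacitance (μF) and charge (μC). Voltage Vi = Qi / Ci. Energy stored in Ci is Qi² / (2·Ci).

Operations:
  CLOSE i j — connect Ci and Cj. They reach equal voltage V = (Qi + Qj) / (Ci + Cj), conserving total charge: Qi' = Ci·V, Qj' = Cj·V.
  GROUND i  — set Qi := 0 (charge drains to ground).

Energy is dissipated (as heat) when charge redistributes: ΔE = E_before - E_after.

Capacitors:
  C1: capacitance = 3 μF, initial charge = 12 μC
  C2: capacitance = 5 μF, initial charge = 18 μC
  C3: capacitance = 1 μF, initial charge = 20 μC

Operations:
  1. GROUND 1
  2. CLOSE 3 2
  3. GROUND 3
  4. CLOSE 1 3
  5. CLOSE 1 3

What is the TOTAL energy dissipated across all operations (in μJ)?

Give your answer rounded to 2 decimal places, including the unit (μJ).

Answer: 156.12 μJ

Derivation:
Initial: C1(3μF, Q=12μC, V=4.00V), C2(5μF, Q=18μC, V=3.60V), C3(1μF, Q=20μC, V=20.00V)
Op 1: GROUND 1: Q1=0; energy lost=24.000
Op 2: CLOSE 3-2: Q_total=38.00, C_total=6.00, V=6.33; Q3=6.33, Q2=31.67; dissipated=112.067
Op 3: GROUND 3: Q3=0; energy lost=20.056
Op 4: CLOSE 1-3: Q_total=0.00, C_total=4.00, V=0.00; Q1=0.00, Q3=0.00; dissipated=0.000
Op 5: CLOSE 1-3: Q_total=0.00, C_total=4.00, V=0.00; Q1=0.00, Q3=0.00; dissipated=0.000
Total dissipated: 156.122 μJ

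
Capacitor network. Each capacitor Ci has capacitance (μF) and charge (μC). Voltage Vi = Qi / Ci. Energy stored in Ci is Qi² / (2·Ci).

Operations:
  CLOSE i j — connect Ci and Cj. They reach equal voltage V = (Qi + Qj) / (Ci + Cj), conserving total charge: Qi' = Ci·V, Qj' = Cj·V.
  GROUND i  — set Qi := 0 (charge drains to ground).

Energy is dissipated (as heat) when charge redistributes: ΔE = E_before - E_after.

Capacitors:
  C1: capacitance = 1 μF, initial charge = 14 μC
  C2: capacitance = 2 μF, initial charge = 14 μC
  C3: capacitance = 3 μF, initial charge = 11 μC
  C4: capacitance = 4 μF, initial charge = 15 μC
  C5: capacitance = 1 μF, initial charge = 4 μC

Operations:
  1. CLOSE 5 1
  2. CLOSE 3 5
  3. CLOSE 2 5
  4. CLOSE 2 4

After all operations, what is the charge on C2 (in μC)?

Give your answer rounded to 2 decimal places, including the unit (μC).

Initial: C1(1μF, Q=14μC, V=14.00V), C2(2μF, Q=14μC, V=7.00V), C3(3μF, Q=11μC, V=3.67V), C4(4μF, Q=15μC, V=3.75V), C5(1μF, Q=4μC, V=4.00V)
Op 1: CLOSE 5-1: Q_total=18.00, C_total=2.00, V=9.00; Q5=9.00, Q1=9.00; dissipated=25.000
Op 2: CLOSE 3-5: Q_total=20.00, C_total=4.00, V=5.00; Q3=15.00, Q5=5.00; dissipated=10.667
Op 3: CLOSE 2-5: Q_total=19.00, C_total=3.00, V=6.33; Q2=12.67, Q5=6.33; dissipated=1.333
Op 4: CLOSE 2-4: Q_total=27.67, C_total=6.00, V=4.61; Q2=9.22, Q4=18.44; dissipated=4.449
Final charges: Q1=9.00, Q2=9.22, Q3=15.00, Q4=18.44, Q5=6.33

Answer: 9.22 μC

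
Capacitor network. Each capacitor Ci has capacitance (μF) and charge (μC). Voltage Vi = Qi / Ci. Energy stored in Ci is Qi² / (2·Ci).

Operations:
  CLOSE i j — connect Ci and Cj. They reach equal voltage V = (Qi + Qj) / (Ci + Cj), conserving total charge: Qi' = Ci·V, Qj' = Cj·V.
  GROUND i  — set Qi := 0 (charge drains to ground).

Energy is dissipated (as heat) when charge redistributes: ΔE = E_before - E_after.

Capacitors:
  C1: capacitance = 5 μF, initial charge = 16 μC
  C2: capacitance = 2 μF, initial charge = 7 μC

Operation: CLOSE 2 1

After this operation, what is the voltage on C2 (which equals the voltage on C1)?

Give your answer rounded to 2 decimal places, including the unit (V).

Initial: C1(5μF, Q=16μC, V=3.20V), C2(2μF, Q=7μC, V=3.50V)
Op 1: CLOSE 2-1: Q_total=23.00, C_total=7.00, V=3.29; Q2=6.57, Q1=16.43; dissipated=0.064

Answer: 3.29 V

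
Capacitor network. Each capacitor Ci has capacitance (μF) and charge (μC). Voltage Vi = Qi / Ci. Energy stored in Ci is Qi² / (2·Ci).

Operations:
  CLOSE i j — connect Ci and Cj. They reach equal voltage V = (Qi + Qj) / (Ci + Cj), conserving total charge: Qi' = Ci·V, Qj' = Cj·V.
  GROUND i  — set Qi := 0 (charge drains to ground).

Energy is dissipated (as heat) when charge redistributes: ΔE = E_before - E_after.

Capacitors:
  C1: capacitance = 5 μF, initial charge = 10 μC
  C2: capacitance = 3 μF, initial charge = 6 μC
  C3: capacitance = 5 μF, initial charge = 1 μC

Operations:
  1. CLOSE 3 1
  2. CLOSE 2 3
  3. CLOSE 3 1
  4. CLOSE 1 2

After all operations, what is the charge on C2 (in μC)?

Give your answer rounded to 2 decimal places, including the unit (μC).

Initial: C1(5μF, Q=10μC, V=2.00V), C2(3μF, Q=6μC, V=2.00V), C3(5μF, Q=1μC, V=0.20V)
Op 1: CLOSE 3-1: Q_total=11.00, C_total=10.00, V=1.10; Q3=5.50, Q1=5.50; dissipated=4.050
Op 2: CLOSE 2-3: Q_total=11.50, C_total=8.00, V=1.44; Q2=4.31, Q3=7.19; dissipated=0.759
Op 3: CLOSE 3-1: Q_total=12.69, C_total=10.00, V=1.27; Q3=6.34, Q1=6.34; dissipated=0.142
Op 4: CLOSE 1-2: Q_total=10.66, C_total=8.00, V=1.33; Q1=6.66, Q2=4.00; dissipated=0.027
Final charges: Q1=6.66, Q2=4.00, Q3=6.34

Answer: 4.00 μC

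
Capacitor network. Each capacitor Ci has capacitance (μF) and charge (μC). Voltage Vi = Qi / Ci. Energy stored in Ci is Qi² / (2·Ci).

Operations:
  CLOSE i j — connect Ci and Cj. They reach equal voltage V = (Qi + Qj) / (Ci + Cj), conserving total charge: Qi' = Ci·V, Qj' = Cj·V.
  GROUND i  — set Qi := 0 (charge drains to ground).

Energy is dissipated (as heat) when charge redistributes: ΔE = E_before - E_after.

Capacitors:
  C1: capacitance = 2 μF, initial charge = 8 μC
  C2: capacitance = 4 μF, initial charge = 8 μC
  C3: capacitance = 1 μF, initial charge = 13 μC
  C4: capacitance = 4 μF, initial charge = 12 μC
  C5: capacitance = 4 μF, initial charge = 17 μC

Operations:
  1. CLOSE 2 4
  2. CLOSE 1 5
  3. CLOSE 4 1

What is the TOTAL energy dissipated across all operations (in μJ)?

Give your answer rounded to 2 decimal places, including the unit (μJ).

Initial: C1(2μF, Q=8μC, V=4.00V), C2(4μF, Q=8μC, V=2.00V), C3(1μF, Q=13μC, V=13.00V), C4(4μF, Q=12μC, V=3.00V), C5(4μF, Q=17μC, V=4.25V)
Op 1: CLOSE 2-4: Q_total=20.00, C_total=8.00, V=2.50; Q2=10.00, Q4=10.00; dissipated=1.000
Op 2: CLOSE 1-5: Q_total=25.00, C_total=6.00, V=4.17; Q1=8.33, Q5=16.67; dissipated=0.042
Op 3: CLOSE 4-1: Q_total=18.33, C_total=6.00, V=3.06; Q4=12.22, Q1=6.11; dissipated=1.852
Total dissipated: 2.894 μJ

Answer: 2.89 μJ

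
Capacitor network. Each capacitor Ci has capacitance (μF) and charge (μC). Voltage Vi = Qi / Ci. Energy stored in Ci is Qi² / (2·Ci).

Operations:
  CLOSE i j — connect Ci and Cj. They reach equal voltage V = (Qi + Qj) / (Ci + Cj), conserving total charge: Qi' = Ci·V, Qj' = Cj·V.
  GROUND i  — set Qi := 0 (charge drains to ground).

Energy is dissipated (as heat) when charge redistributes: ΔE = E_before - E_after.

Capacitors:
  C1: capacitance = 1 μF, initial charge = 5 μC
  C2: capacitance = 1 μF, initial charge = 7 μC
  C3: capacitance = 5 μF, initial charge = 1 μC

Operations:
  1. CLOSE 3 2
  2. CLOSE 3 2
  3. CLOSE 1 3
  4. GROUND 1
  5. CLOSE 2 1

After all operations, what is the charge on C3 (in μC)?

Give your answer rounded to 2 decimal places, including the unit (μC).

Initial: C1(1μF, Q=5μC, V=5.00V), C2(1μF, Q=7μC, V=7.00V), C3(5μF, Q=1μC, V=0.20V)
Op 1: CLOSE 3-2: Q_total=8.00, C_total=6.00, V=1.33; Q3=6.67, Q2=1.33; dissipated=19.267
Op 2: CLOSE 3-2: Q_total=8.00, C_total=6.00, V=1.33; Q3=6.67, Q2=1.33; dissipated=0.000
Op 3: CLOSE 1-3: Q_total=11.67, C_total=6.00, V=1.94; Q1=1.94, Q3=9.72; dissipated=5.602
Op 4: GROUND 1: Q1=0; energy lost=1.890
Op 5: CLOSE 2-1: Q_total=1.33, C_total=2.00, V=0.67; Q2=0.67, Q1=0.67; dissipated=0.444
Final charges: Q1=0.67, Q2=0.67, Q3=9.72

Answer: 9.72 μC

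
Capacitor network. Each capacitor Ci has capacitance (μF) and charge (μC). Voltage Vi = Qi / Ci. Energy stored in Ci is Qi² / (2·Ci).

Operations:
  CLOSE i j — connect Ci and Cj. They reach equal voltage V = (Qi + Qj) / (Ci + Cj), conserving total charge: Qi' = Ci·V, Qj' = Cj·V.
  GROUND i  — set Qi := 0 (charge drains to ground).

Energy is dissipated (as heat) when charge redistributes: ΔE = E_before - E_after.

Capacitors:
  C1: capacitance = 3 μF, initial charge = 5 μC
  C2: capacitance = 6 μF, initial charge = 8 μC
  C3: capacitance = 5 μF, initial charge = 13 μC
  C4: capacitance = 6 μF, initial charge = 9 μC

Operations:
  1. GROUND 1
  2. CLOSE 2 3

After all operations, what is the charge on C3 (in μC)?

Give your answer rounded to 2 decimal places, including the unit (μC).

Answer: 9.55 μC

Derivation:
Initial: C1(3μF, Q=5μC, V=1.67V), C2(6μF, Q=8μC, V=1.33V), C3(5μF, Q=13μC, V=2.60V), C4(6μF, Q=9μC, V=1.50V)
Op 1: GROUND 1: Q1=0; energy lost=4.167
Op 2: CLOSE 2-3: Q_total=21.00, C_total=11.00, V=1.91; Q2=11.45, Q3=9.55; dissipated=2.188
Final charges: Q1=0.00, Q2=11.45, Q3=9.55, Q4=9.00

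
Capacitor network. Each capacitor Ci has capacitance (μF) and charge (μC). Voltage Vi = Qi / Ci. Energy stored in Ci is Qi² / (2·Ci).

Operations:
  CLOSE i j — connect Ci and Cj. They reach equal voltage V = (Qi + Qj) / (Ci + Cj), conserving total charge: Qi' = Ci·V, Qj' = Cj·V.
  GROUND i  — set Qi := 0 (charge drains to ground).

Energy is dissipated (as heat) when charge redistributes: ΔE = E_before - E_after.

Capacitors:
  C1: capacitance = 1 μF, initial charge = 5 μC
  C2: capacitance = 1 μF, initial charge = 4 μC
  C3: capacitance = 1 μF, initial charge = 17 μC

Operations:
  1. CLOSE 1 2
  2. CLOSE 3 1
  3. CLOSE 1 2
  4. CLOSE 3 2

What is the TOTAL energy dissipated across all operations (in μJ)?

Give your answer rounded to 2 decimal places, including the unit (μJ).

Initial: C1(1μF, Q=5μC, V=5.00V), C2(1μF, Q=4μC, V=4.00V), C3(1μF, Q=17μC, V=17.00V)
Op 1: CLOSE 1-2: Q_total=9.00, C_total=2.00, V=4.50; Q1=4.50, Q2=4.50; dissipated=0.250
Op 2: CLOSE 3-1: Q_total=21.50, C_total=2.00, V=10.75; Q3=10.75, Q1=10.75; dissipated=39.062
Op 3: CLOSE 1-2: Q_total=15.25, C_total=2.00, V=7.62; Q1=7.62, Q2=7.62; dissipated=9.766
Op 4: CLOSE 3-2: Q_total=18.38, C_total=2.00, V=9.19; Q3=9.19, Q2=9.19; dissipated=2.441
Total dissipated: 51.520 μJ

Answer: 51.52 μJ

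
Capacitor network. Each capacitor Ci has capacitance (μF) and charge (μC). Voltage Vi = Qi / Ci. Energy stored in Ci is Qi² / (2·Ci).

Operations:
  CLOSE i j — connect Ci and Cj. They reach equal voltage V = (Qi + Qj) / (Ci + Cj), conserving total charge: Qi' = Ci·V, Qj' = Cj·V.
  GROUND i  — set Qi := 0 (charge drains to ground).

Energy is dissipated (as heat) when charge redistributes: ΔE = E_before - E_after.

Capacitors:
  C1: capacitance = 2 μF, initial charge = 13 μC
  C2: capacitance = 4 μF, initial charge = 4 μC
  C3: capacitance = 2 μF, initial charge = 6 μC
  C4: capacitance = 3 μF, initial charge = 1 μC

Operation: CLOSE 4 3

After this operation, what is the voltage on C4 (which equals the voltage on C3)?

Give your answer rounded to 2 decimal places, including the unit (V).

Answer: 1.40 V

Derivation:
Initial: C1(2μF, Q=13μC, V=6.50V), C2(4μF, Q=4μC, V=1.00V), C3(2μF, Q=6μC, V=3.00V), C4(3μF, Q=1μC, V=0.33V)
Op 1: CLOSE 4-3: Q_total=7.00, C_total=5.00, V=1.40; Q4=4.20, Q3=2.80; dissipated=4.267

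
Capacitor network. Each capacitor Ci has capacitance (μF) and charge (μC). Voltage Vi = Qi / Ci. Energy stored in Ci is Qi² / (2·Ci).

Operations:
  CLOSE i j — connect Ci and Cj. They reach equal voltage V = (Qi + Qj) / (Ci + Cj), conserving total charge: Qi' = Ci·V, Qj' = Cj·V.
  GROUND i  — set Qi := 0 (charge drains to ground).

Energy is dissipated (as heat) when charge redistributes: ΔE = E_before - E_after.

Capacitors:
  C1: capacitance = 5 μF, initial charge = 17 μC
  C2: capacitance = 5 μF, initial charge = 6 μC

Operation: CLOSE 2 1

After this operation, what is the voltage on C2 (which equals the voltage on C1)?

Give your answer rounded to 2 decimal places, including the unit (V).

Answer: 2.30 V

Derivation:
Initial: C1(5μF, Q=17μC, V=3.40V), C2(5μF, Q=6μC, V=1.20V)
Op 1: CLOSE 2-1: Q_total=23.00, C_total=10.00, V=2.30; Q2=11.50, Q1=11.50; dissipated=6.050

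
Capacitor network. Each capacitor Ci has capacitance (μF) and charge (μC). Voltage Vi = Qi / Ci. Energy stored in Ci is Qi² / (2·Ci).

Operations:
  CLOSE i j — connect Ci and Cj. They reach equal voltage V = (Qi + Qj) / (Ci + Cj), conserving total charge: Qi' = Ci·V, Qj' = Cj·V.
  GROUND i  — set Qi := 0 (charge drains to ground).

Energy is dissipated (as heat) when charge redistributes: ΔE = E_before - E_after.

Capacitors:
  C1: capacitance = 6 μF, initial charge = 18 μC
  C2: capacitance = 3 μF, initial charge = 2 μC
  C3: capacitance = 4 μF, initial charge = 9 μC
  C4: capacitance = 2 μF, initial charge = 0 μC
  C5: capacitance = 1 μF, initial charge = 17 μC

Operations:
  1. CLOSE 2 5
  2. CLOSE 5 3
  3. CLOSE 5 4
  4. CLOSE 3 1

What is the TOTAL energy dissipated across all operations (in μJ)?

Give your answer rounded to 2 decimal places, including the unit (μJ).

Initial: C1(6μF, Q=18μC, V=3.00V), C2(3μF, Q=2μC, V=0.67V), C3(4μF, Q=9μC, V=2.25V), C4(2μF, Q=0μC, V=0.00V), C5(1μF, Q=17μC, V=17.00V)
Op 1: CLOSE 2-5: Q_total=19.00, C_total=4.00, V=4.75; Q2=14.25, Q5=4.75; dissipated=100.042
Op 2: CLOSE 5-3: Q_total=13.75, C_total=5.00, V=2.75; Q5=2.75, Q3=11.00; dissipated=2.500
Op 3: CLOSE 5-4: Q_total=2.75, C_total=3.00, V=0.92; Q5=0.92, Q4=1.83; dissipated=2.521
Op 4: CLOSE 3-1: Q_total=29.00, C_total=10.00, V=2.90; Q3=11.60, Q1=17.40; dissipated=0.075
Total dissipated: 105.138 μJ

Answer: 105.14 μJ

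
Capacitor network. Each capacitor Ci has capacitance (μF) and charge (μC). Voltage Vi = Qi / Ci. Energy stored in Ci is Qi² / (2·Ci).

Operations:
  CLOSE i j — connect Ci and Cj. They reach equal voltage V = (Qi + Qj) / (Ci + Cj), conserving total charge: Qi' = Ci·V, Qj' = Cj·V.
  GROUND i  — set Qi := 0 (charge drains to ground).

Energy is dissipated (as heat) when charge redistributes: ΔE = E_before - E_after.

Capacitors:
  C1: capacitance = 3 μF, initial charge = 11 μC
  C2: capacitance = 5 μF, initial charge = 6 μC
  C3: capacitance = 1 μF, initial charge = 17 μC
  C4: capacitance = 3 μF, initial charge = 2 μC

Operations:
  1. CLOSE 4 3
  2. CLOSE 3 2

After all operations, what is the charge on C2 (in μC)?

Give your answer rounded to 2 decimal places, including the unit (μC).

Answer: 8.96 μC

Derivation:
Initial: C1(3μF, Q=11μC, V=3.67V), C2(5μF, Q=6μC, V=1.20V), C3(1μF, Q=17μC, V=17.00V), C4(3μF, Q=2μC, V=0.67V)
Op 1: CLOSE 4-3: Q_total=19.00, C_total=4.00, V=4.75; Q4=14.25, Q3=4.75; dissipated=100.042
Op 2: CLOSE 3-2: Q_total=10.75, C_total=6.00, V=1.79; Q3=1.79, Q2=8.96; dissipated=5.251
Final charges: Q1=11.00, Q2=8.96, Q3=1.79, Q4=14.25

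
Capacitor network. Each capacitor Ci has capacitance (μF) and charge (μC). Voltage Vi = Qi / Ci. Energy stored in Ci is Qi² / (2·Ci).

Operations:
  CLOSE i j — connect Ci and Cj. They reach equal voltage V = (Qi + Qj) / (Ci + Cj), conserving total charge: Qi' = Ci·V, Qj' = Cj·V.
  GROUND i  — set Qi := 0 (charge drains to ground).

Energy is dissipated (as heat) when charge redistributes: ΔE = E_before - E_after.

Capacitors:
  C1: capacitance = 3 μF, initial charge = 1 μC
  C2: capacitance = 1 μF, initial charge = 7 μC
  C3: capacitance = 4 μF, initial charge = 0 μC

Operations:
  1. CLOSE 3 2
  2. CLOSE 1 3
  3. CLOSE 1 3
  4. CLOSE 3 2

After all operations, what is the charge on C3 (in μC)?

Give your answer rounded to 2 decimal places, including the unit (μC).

Initial: C1(3μF, Q=1μC, V=0.33V), C2(1μF, Q=7μC, V=7.00V), C3(4μF, Q=0μC, V=0.00V)
Op 1: CLOSE 3-2: Q_total=7.00, C_total=5.00, V=1.40; Q3=5.60, Q2=1.40; dissipated=19.600
Op 2: CLOSE 1-3: Q_total=6.60, C_total=7.00, V=0.94; Q1=2.83, Q3=3.77; dissipated=0.975
Op 3: CLOSE 1-3: Q_total=6.60, C_total=7.00, V=0.94; Q1=2.83, Q3=3.77; dissipated=0.000
Op 4: CLOSE 3-2: Q_total=5.17, C_total=5.00, V=1.03; Q3=4.14, Q2=1.03; dissipated=0.084
Final charges: Q1=2.83, Q2=1.03, Q3=4.14

Answer: 4.14 μC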